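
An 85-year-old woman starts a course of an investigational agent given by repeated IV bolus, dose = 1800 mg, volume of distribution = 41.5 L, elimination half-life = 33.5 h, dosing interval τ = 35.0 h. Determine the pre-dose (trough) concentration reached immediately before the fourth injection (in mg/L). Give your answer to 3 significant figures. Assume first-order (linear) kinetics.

36.2 mg/L

C₀ per dose = Dose / Vd = 1800 / 41.5 = 43.37 mg/L
k = ln2 / t½ = 0.693147 / 33.5 = 0.02069 h⁻¹
Fraction remaining after one interval: r = e^(−kτ) = e^(−0.02069 × 35.0) = 0.4847
Before dose 4, 3 doses have been given (aged 1τ, 2τ, 3τ).
C_trough = C₀ × (r + r² + … + r^3) = C₀ × r(1−r^3)/(1−r)
        = 43.37 × 0.4847 × (1 − 0.1139) / (1 − 0.4847) = 36.15 mg/L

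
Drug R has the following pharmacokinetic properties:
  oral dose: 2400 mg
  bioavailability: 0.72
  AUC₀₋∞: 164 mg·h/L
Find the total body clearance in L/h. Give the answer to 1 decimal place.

10.5 L/h

CL = F·Dose / AUC = 0.72 × 2400 / 164 = 10.54 L/h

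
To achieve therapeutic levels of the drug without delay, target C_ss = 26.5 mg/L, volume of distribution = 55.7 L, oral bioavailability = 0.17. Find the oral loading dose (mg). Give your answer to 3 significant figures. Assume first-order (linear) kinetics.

8680 mg

LD = Css × Vd / F = 26.5 × 55.7 / 0.17 = 8683 mg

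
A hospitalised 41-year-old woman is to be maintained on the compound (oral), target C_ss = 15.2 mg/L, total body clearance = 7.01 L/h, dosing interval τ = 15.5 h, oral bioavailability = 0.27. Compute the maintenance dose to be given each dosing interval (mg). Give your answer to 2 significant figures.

At steady state, F × (Dose/τ) = Css × CL.
Dose = Css × CL × τ / F = 15.2 × 7.010 × 15.5 / 0.27 = 6117 mg

6100 mg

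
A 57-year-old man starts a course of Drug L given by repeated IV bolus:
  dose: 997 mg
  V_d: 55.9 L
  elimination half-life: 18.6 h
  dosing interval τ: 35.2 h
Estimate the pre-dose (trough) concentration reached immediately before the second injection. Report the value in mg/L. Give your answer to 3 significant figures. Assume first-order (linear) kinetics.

4.80 mg/L

C₀ per dose = Dose / Vd = 997 / 55.9 = 17.84 mg/L
k = ln2 / t½ = 0.693147 / 18.6 = 0.03727 h⁻¹
Fraction remaining after one interval: r = e^(−kτ) = e^(−0.03727 × 35.2) = 0.2693
Before dose 2, 1 dose has been given (aged 1τ).
C_trough = C₀ × r = 17.84 × 0.2693 = 4.804 mg/L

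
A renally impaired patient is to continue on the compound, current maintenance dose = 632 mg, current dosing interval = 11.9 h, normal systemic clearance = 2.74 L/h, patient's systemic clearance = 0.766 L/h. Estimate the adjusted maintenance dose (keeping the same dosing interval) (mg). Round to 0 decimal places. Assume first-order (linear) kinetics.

177 mg

To keep the same average steady-state level, dosing rate must scale with clearance.
CL ratio = 0.766 / 2.74 = 0.2796
New dose (same interval) = 632 × 0.2796 = 176.7 mg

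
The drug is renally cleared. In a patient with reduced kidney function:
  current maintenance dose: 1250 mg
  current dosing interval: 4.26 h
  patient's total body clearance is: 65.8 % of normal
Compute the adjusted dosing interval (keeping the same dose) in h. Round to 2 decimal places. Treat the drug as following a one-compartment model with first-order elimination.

To keep the same average steady-state level, dosing rate must scale with clearance.
CL ratio = 65.8 / 100 = 0.6580
New interval (same dose) = 4.26 / 0.6580 = 6.474 h

6.47 h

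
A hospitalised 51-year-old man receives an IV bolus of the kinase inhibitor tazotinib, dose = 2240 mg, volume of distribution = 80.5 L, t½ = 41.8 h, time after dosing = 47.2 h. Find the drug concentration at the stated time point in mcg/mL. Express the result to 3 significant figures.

12.7 mcg/mL

C₀ = Dose / Vd = 2240 / 80.5 = 27.83 mg/L
k = ln2 / t½ = 0.693147 / 41.8 = 0.01658 h⁻¹
C = C₀ · e^(−k·t) = 27.83 × e^(−0.01658 × 47.2)
  = 27.83 × 0.4572 = 12.72 mg/L
(12.72 mg/L = 12.72 mcg/mL)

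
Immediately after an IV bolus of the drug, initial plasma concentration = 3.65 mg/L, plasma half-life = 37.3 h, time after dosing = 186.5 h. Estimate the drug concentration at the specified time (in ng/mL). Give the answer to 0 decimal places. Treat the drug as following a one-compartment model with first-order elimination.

114 ng/mL

k = ln2 / t½ = 0.693147 / 37.3 = 0.01858 h⁻¹
t / t½ = 186.5 / 37.3 = 5 half-lives
C = C₀ × (1/2)^5 = 3.650 × 0.03125 = 0.1141 mg/L
Convert: 0.1141 mg/L × 1000 = 114.1 ng/mL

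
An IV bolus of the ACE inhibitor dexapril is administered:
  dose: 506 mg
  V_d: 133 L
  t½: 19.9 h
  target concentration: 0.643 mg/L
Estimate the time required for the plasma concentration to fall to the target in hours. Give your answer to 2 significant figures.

C₀ = Dose / Vd = 506.0 / 133 = 3.805 mg/L
k = ln2 / t½ = 0.693147 / 19.9 = 0.03483 h⁻¹
t = ln(C₀ / C) / k = ln(3.805 / 0.643) / 0.03483
  = ln(5.918) / 0.03483 = 1.778 / 0.03483 = 51.05 h

51 h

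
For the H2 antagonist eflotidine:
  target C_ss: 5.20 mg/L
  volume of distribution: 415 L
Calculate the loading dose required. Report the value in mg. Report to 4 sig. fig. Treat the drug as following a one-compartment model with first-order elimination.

2158 mg

LD = Css × Vd = 5.20 × 415 = 2158 mg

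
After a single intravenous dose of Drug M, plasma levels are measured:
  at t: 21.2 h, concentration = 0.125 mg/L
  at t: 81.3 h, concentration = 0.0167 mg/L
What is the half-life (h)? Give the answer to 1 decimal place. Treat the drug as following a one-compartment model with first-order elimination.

20.7 h

k = ln(C₁/C₂) / (t₂ − t₁) = ln(0.125/0.0167) / (81.3 − 21.2)
  = 2.013 / 60.10 = 0.03349 h⁻¹
t½ = ln2 / k = 0.693147 / 0.03349 = 20.70 h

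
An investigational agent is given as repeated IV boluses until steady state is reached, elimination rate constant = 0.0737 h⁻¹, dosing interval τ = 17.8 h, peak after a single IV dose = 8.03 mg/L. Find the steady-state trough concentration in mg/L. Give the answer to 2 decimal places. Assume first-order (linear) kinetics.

2.96 mg/L

e^(−kτ) = e^(−0.07370 × 17.8) = 0.2693
Accumulation ratio R = 1 / (1 − e^(−kτ)) = 1 / (1 − 0.2693) = 1.369
Steady-state trough = C₀ × R × e^(−kτ) = 8.03 × 1.369 × 0.2693 = 2.960 mg/L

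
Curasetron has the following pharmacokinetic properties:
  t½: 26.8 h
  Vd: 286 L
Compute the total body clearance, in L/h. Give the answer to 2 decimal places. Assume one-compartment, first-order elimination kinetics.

7.40 L/h

k = ln2 / t½ = 0.693147 / 26.8 = 0.02586 h⁻¹
CL = k × Vd = 0.02586 × 286 = 7.396 L/h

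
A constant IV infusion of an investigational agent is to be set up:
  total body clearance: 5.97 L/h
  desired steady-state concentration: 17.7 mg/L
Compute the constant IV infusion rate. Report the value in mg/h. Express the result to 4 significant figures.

105.7 mg/h

At steady state, infusion rate R₀ = Css × CL = 17.7 × 5.970 = 105.7 mg/h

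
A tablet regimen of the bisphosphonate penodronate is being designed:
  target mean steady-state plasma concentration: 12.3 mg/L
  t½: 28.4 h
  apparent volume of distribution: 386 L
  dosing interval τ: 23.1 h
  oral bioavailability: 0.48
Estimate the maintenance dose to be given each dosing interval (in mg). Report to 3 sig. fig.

5580 mg

k = ln2 / t½ = 0.693147 / 28.4 = 0.02441 h⁻¹
CL = k × Vd = 0.02441 × 386 = 9.422 L/h
At steady state, F × (Dose/τ) = Css × CL.
Dose = Css × CL × τ / F = 12.3 × 9.422 × 23.1 / 0.48 = 5577 mg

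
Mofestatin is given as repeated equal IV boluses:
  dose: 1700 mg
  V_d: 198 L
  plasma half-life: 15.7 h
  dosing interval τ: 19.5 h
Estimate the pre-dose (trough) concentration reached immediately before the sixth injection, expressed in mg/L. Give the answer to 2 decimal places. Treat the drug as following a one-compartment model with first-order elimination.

6.20 mg/L

C₀ per dose = Dose / Vd = 1700 / 198 = 8.586 mg/L
k = ln2 / t½ = 0.693147 / 15.7 = 0.04415 h⁻¹
Fraction remaining after one interval: r = e^(−kτ) = e^(−0.04415 × 19.5) = 0.4228
Before dose 6, 5 doses have been given (aged 1τ, 2τ, 3τ, 4τ, 5τ).
C_trough = C₀ × (r + r² + … + r^5) = C₀ × r(1−r^5)/(1−r)
        = 8.586 × 0.4228 × (1 − 0.01351) / (1 − 0.4228) = 6.204 mg/L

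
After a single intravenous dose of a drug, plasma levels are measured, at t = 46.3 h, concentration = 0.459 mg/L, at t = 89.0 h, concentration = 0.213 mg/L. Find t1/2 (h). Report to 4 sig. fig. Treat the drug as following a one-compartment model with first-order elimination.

38.55 h

k = ln(C₁/C₂) / (t₂ − t₁) = ln(0.459/0.213) / (89.0 − 46.3)
  = 0.7678 / 42.70 = 0.01798 h⁻¹
t½ = ln2 / k = 0.693147 / 0.01798 = 38.55 h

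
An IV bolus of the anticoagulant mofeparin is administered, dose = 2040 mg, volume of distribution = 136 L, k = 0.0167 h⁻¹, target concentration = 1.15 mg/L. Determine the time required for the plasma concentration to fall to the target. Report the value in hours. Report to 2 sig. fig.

150 h

C₀ = Dose / Vd = 2040 / 136 = 15.00 mg/L
t = ln(C₀ / C) / k = ln(15.00 / 1.15) / 0.01670
  = ln(13.04) / 0.01670 = 2.568 / 0.01670 = 153.8 h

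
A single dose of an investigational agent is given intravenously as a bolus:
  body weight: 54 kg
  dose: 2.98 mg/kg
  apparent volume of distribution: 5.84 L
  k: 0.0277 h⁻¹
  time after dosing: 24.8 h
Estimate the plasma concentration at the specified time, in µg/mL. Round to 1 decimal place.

Total dose = 2.98 × 54 = 160.9 mg
C₀ = Dose / Vd = 160.9 / 5.84 = 27.55 mg/L
C = C₀ · e^(−k·t) = 27.55 × e^(−0.02770 × 24.8)
  = 27.55 × 0.5031 = 13.86 mg/L
(13.86 mg/L = 13.86 µg/mL)

13.9 µg/mL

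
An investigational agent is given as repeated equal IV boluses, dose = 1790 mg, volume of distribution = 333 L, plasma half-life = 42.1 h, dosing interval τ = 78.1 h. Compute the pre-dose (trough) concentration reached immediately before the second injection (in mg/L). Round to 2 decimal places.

1.49 mg/L

C₀ per dose = Dose / Vd = 1790 / 333 = 5.375 mg/L
k = ln2 / t½ = 0.693147 / 42.1 = 0.01646 h⁻¹
Fraction remaining after one interval: r = e^(−kτ) = e^(−0.01646 × 78.1) = 0.2765
Before dose 2, 1 dose has been given (aged 1τ).
C_trough = C₀ × r = 5.375 × 0.2765 = 1.486 mg/L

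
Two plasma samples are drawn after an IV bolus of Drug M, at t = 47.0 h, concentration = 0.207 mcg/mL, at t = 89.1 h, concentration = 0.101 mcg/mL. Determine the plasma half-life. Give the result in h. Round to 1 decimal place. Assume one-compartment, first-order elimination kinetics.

k = ln(C₁/C₂) / (t₂ − t₁) = ln(0.207/0.101) / (89.1 − 47.0)
  = 0.7176 / 42.10 = 0.01705 h⁻¹
t½ = ln2 / k = 0.693147 / 0.01705 = 40.65 h

40.7 h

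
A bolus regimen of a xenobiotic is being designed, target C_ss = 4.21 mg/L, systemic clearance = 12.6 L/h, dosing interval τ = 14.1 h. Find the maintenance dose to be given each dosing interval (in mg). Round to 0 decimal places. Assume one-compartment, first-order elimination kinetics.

At steady state, Dose/τ = Css × CL.
Dose = Css × CL × τ = 4.21 × 12.60 × 14.1 = 747.9 mg

748 mg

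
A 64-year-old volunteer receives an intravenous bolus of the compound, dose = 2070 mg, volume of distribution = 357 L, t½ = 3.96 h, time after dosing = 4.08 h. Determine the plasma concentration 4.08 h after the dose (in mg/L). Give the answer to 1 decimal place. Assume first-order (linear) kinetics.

2.8 mg/L

C₀ = Dose / Vd = 2070 / 357 = 5.798 mg/L
k = ln2 / t½ = 0.693147 / 3.96 = 0.1750 h⁻¹
C = C₀ · e^(−k·t) = 5.798 × e^(−0.1750 × 4.08)
  = 5.798 × 0.4897 = 2.839 mg/L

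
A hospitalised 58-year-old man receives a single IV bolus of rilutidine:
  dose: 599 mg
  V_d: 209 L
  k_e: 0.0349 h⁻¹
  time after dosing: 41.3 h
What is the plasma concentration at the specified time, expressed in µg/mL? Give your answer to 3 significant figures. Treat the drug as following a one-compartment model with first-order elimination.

0.678 µg/mL

C₀ = Dose / Vd = 599.0 / 209 = 2.866 mg/L
C = C₀ · e^(−k·t) = 2.866 × e^(−0.03490 × 41.3)
  = 2.866 × 0.2366 = 0.6781 mg/L
(0.6781 mg/L = 0.6781 µg/mL)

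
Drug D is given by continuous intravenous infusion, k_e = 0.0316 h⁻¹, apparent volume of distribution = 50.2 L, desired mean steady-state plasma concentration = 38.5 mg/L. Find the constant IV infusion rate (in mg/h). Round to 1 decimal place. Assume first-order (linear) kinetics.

61.1 mg/h

CL = k × Vd = 0.03160 × 50.2 = 1.586 L/h
At steady state, infusion rate R₀ = Css × CL = 38.5 × 1.586 = 61.06 mg/h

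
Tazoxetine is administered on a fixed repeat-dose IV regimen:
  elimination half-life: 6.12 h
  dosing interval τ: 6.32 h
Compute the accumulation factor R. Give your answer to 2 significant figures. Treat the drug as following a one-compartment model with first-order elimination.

k = ln2 / t½ = 0.693147 / 6.12 = 0.1133 h⁻¹
e^(−kτ) = e^(−0.1133 × 6.32) = 0.4887
Accumulation ratio R = 1 / (1 − e^(−kτ)) = 1 / (1 − 0.4887) = 1.956

2.0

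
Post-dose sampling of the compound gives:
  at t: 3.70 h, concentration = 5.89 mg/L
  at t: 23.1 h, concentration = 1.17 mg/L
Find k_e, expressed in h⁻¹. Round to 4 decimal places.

0.0833 h⁻¹

k = ln(C₁/C₂) / (t₂ − t₁) = ln(5.89/1.17) / (23.1 − 3.70)
  = 1.616 / 19.40 = 0.08330 h⁻¹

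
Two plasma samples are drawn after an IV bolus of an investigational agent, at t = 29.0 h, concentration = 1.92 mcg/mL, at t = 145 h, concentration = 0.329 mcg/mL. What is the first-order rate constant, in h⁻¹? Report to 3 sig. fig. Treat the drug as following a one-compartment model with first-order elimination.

0.0152 h⁻¹

k = ln(C₁/C₂) / (t₂ − t₁) = ln(1.92/0.329) / (145 − 29.0)
  = 1.764 / 116.0 = 0.01521 h⁻¹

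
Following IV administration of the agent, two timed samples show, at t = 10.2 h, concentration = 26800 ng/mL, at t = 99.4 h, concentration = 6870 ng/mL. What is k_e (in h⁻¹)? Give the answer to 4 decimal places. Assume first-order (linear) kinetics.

k = ln(C₁/C₂) / (t₂ − t₁) = ln(26800/6870) / (99.4 − 10.2)
  = 1.361 / 89.20 = 0.01526 h⁻¹

0.0153 h⁻¹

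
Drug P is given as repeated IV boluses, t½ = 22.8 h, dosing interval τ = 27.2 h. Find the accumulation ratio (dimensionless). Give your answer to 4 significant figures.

1.777

k = ln2 / t½ = 0.693147 / 22.8 = 0.03040 h⁻¹
e^(−kτ) = e^(−0.03040 × 27.2) = 0.4374
Accumulation ratio R = 1 / (1 − e^(−kτ)) = 1 / (1 − 0.4374) = 1.777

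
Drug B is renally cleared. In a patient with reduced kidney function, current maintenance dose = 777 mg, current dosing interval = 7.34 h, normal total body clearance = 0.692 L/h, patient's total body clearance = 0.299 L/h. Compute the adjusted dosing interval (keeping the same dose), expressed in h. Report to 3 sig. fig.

To keep the same average steady-state level, dosing rate must scale with clearance.
CL ratio = 0.299 / 0.692 = 0.4321
New interval (same dose) = 7.34 / 0.4321 = 16.99 h

17.0 h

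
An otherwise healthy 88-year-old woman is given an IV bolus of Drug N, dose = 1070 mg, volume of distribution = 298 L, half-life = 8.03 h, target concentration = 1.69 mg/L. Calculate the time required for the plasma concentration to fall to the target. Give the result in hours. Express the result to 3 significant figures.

C₀ = Dose / Vd = 1070 / 298 = 3.591 mg/L
k = ln2 / t½ = 0.693147 / 8.03 = 0.08632 h⁻¹
t = ln(C₀ / C) / k = ln(3.591 / 1.69) / 0.08632
  = ln(2.125) / 0.08632 = 0.7538 / 0.08632 = 8.733 h

8.73 h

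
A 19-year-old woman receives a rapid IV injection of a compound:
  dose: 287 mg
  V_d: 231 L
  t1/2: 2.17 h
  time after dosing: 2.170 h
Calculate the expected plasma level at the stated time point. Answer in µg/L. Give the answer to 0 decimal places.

C₀ = Dose / Vd = 287.0 / 231 = 1.242 mg/L
k = ln2 / t½ = 0.693147 / 2.17 = 0.3194 h⁻¹
t / t½ = 2.170 / 2.17 = 1 half-lives
C = C₀ × (1/2)^1 = 1.242 × 0.5000 = 0.6210 mg/L
Convert: 0.6210 mg/L × 1000 = 621.0 µg/L

621 µg/L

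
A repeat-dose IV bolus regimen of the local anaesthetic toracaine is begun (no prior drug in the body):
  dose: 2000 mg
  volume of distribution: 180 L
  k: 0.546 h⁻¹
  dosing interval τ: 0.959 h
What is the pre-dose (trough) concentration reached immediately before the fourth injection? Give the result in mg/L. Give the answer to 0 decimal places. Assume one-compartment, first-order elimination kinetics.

C₀ per dose = Dose / Vd = 2000 / 180 = 11.11 mg/L
Fraction remaining after one interval: r = e^(−kτ) = e^(−0.5460 × 0.959) = 0.5924
Before dose 4, 3 doses have been given (aged 1τ, 2τ, 3τ).
C_trough = C₀ × (r + r² + … + r^3) = C₀ × r(1−r^3)/(1−r)
        = 11.11 × 0.5924 × (1 − 0.2079) / (1 − 0.5924) = 12.79 mg/L

13 mg/L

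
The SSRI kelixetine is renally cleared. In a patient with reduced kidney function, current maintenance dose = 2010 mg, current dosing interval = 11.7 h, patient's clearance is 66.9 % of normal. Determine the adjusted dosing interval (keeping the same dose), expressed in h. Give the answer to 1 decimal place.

To keep the same average steady-state level, dosing rate must scale with clearance.
CL ratio = 66.9 / 100 = 0.6690
New interval (same dose) = 11.7 / 0.6690 = 17.49 h

17.5 h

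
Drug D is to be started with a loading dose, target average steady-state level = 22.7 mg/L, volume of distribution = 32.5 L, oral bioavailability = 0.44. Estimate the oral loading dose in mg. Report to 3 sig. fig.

LD = Css × Vd / F = 22.7 × 32.5 / 0.44 = 1677 mg

1680 mg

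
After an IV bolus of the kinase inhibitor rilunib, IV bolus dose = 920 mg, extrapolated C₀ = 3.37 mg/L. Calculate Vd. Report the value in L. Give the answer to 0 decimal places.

Vd = Dose / C₀ = 920.0 / 3.37 = 273.0 L

273 L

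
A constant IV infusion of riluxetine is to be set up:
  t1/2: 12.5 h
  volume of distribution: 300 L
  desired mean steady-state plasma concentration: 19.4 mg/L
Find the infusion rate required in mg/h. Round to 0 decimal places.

323 mg/h

k = ln2 / t½ = 0.693147 / 12.5 = 0.05545 h⁻¹
CL = k × Vd = 0.05545 × 300 = 16.64 L/h
At steady state, infusion rate R₀ = Css × CL = 19.4 × 16.64 = 322.8 mg/h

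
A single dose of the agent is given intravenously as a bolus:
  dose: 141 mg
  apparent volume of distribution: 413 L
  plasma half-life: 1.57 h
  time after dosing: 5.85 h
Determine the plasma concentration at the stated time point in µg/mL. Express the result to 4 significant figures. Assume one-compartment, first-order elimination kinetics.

0.02580 µg/mL

C₀ = Dose / Vd = 141.0 / 413 = 0.3414 mg/L
k = ln2 / t½ = 0.693147 / 1.57 = 0.4415 h⁻¹
C = C₀ · e^(−k·t) = 0.3414 × e^(−0.4415 × 5.85)
  = 0.3414 × 0.07556 = 0.02580 mg/L
(0.02580 mg/L = 0.02580 µg/mL)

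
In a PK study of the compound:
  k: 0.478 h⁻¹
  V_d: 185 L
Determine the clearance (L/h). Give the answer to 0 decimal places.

CL = k × Vd = 0.478 × 185 = 88.43 L/h

88 L/h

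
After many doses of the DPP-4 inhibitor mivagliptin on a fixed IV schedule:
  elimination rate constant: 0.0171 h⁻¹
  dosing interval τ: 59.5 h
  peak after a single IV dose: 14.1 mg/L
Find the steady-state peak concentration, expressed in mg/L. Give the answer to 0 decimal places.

22 mg/L

e^(−kτ) = e^(−0.01710 × 59.5) = 0.3615
Accumulation ratio R = 1 / (1 − e^(−kτ)) = 1 / (1 − 0.3615) = 1.566
Steady-state peak = C₀ × R = 14.1 × 1.566 = 22.08 mg/L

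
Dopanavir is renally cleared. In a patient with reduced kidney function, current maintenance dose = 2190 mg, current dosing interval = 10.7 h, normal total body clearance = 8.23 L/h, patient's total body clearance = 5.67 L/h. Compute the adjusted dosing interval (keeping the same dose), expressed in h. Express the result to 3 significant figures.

15.5 h

To keep the same average steady-state level, dosing rate must scale with clearance.
CL ratio = 5.67 / 8.23 = 0.6889
New interval (same dose) = 10.7 / 0.6889 = 15.53 h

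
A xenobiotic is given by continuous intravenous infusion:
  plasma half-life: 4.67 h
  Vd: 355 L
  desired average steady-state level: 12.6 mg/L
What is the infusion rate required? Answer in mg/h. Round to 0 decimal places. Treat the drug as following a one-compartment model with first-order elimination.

664 mg/h

k = ln2 / t½ = 0.693147 / 4.67 = 0.1484 h⁻¹
CL = k × Vd = 0.1484 × 355 = 52.68 L/h
At steady state, infusion rate R₀ = Css × CL = 12.6 × 52.68 = 663.8 mg/h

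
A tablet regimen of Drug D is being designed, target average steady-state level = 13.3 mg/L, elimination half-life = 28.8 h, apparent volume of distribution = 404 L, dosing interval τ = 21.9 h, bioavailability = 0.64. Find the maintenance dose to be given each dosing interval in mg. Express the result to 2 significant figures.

4400 mg

k = ln2 / t½ = 0.693147 / 28.8 = 0.02407 h⁻¹
CL = k × Vd = 0.02407 × 404 = 9.724 L/h
At steady state, F × (Dose/τ) = Css × CL.
Dose = Css × CL × τ / F = 13.3 × 9.724 × 21.9 / 0.64 = 4425 mg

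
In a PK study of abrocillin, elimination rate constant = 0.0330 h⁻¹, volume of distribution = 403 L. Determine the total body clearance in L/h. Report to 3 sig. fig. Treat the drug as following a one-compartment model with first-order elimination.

13.3 L/h

CL = k × Vd = 0.0330 × 403 = 13.30 L/h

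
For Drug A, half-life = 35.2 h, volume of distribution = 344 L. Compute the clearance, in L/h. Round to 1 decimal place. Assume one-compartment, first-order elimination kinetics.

6.8 L/h

k = ln2 / t½ = 0.693147 / 35.2 = 0.01969 h⁻¹
CL = k × Vd = 0.01969 × 344 = 6.773 L/h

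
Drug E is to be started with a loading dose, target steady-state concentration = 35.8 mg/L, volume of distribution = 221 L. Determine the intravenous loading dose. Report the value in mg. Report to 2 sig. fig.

LD = Css × Vd = 35.8 × 221 = 7912 mg

7900 mg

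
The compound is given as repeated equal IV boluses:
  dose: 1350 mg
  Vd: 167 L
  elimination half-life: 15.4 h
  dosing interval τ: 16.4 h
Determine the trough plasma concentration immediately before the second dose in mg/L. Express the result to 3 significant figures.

C₀ per dose = Dose / Vd = 1350 / 167 = 8.084 mg/L
k = ln2 / t½ = 0.693147 / 15.4 = 0.04501 h⁻¹
Fraction remaining after one interval: r = e^(−kτ) = e^(−0.04501 × 16.4) = 0.4780
Before dose 2, 1 dose has been given (aged 1τ).
C_trough = C₀ × r = 8.084 × 0.4780 = 3.864 mg/L

3.86 mg/L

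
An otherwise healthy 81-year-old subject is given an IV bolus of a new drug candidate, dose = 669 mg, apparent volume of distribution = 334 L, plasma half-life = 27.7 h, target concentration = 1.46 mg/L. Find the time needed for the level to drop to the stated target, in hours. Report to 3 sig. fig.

C₀ = Dose / Vd = 669.0 / 334 = 2.003 mg/L
k = ln2 / t½ = 0.693147 / 27.7 = 0.02502 h⁻¹
t = ln(C₀ / C) / k = ln(2.003 / 1.46) / 0.02502
  = ln(1.372) / 0.02502 = 0.3163 / 0.02502 = 12.64 h

12.6 h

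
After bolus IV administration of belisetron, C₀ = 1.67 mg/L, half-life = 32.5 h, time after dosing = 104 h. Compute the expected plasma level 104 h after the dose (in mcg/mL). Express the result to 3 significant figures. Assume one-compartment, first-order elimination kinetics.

0.182 mcg/mL

k = ln2 / t½ = 0.693147 / 32.5 = 0.02133 h⁻¹
C = C₀ · e^(−k·t) = 1.670 × e^(−0.02133 × 104)
  = 1.670 × 0.1088 = 0.1817 mg/L
(0.1817 mg/L = 0.1817 mcg/mL)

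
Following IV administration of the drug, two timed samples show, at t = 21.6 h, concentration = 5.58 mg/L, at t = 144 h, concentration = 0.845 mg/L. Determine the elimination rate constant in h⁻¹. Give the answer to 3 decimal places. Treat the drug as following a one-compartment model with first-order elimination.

k = ln(C₁/C₂) / (t₂ − t₁) = ln(5.58/0.845) / (144 − 21.6)
  = 1.888 / 122.4 = 0.01542 h⁻¹

0.015 h⁻¹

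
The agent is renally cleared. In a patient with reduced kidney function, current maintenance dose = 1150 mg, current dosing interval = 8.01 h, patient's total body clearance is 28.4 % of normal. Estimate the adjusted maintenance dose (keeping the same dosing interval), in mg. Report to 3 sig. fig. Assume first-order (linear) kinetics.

327 mg

To keep the same average steady-state level, dosing rate must scale with clearance.
CL ratio = 28.4 / 100 = 0.2840
New dose (same interval) = 1150 × 0.2840 = 326.6 mg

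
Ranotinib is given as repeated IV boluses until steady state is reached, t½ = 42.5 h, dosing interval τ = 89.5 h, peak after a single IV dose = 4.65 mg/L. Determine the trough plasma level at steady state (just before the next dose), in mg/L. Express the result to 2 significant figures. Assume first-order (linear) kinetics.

k = ln2 / t½ = 0.693147 / 42.5 = 0.01631 h⁻¹
e^(−kτ) = e^(−0.01631 × 89.5) = 0.2323
Accumulation ratio R = 1 / (1 − e^(−kτ)) = 1 / (1 − 0.2323) = 1.303
Steady-state trough = C₀ × R × e^(−kτ) = 4.65 × 1.303 × 0.2323 = 1.407 mg/L

1.4 mg/L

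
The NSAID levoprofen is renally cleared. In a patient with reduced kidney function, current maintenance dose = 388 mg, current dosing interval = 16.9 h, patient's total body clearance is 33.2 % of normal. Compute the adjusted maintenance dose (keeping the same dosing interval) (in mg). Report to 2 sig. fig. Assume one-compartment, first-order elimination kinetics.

130 mg

To keep the same average steady-state level, dosing rate must scale with clearance.
CL ratio = 33.2 / 100 = 0.3320
New dose (same interval) = 388 × 0.3320 = 128.8 mg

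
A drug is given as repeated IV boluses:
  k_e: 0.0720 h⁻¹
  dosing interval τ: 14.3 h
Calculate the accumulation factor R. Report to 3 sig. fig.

e^(−kτ) = e^(−0.07200 × 14.3) = 0.3571
Accumulation ratio R = 1 / (1 − e^(−kτ)) = 1 / (1 − 0.3571) = 1.555

1.56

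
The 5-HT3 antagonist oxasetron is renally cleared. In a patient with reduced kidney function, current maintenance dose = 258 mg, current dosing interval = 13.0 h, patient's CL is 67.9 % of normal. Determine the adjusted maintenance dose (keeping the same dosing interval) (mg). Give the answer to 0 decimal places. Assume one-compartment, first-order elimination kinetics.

175 mg

To keep the same average steady-state level, dosing rate must scale with clearance.
CL ratio = 67.9 / 100 = 0.6790
New dose (same interval) = 258 × 0.6790 = 175.2 mg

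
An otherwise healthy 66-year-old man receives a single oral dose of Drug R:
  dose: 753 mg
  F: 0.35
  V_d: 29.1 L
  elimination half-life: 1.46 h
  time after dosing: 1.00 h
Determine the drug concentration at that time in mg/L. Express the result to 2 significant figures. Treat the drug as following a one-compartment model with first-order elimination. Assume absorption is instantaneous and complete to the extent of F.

Amount reaching circulation = F × Dose = 0.35 × 753.0 = 263.6 mg
C₀ = F·Dose / Vd = 263.6 / 29.1 = 9.058 mg/L
k = ln2 / t½ = 0.693147 / 1.46 = 0.4748 h⁻¹
C = C₀ · e^(−k·t) = 9.058 × e^(−0.4748 × 1.00)
  = 9.058 × 0.6220 = 5.634 mg/L

5.6 mg/L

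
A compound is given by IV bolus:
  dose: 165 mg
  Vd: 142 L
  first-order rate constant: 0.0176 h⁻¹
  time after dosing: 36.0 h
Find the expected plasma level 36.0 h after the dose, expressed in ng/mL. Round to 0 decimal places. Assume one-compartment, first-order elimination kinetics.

C₀ = Dose / Vd = 165.0 / 142 = 1.162 mg/L
C = C₀ · e^(−k·t) = 1.162 × e^(−0.01760 × 36.0)
  = 1.162 × 0.5307 = 0.6167 mg/L
Convert: 0.6167 mg/L × 1000 = 616.7 ng/mL

617 ng/mL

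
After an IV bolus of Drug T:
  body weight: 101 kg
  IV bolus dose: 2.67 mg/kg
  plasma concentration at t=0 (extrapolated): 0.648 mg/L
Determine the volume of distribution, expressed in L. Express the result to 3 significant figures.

416 L

Dose = 2.67 × 101 = 269.7 mg
Vd = Dose / C₀ = 269.7 / 0.648 = 416.2 L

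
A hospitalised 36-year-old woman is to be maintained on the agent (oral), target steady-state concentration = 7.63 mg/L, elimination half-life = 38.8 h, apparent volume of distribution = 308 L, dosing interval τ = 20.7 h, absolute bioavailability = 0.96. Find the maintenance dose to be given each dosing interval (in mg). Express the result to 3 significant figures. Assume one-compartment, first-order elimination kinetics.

k = ln2 / t½ = 0.693147 / 38.8 = 0.01786 h⁻¹
CL = k × Vd = 0.01786 × 308 = 5.501 L/h
At steady state, F × (Dose/τ) = Css × CL.
Dose = Css × CL × τ / F = 7.63 × 5.501 × 20.7 / 0.96 = 905.0 mg

905 mg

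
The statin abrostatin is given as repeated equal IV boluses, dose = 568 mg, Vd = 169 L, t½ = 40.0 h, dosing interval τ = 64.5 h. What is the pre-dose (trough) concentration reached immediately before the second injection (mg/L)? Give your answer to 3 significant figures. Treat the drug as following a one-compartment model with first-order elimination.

1.10 mg/L

C₀ per dose = Dose / Vd = 568 / 169 = 3.361 mg/L
k = ln2 / t½ = 0.693147 / 40.0 = 0.01733 h⁻¹
Fraction remaining after one interval: r = e^(−kτ) = e^(−0.01733 × 64.5) = 0.3270
Before dose 2, 1 dose has been given (aged 1τ).
C_trough = C₀ × r = 3.361 × 0.3270 = 1.099 mg/L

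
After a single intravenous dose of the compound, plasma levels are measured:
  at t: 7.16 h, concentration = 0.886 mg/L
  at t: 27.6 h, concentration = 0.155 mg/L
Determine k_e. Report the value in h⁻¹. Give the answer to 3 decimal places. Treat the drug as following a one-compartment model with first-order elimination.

k = ln(C₁/C₂) / (t₂ − t₁) = ln(0.886/0.155) / (27.6 − 7.16)
  = 1.743 / 20.44 = 0.08527 h⁻¹

0.085 h⁻¹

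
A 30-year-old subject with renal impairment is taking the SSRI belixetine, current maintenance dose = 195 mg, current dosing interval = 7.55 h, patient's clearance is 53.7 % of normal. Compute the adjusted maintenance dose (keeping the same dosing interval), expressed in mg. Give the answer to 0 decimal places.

To keep the same average steady-state level, dosing rate must scale with clearance.
CL ratio = 53.7 / 100 = 0.5370
New dose (same interval) = 195 × 0.5370 = 104.7 mg

105 mg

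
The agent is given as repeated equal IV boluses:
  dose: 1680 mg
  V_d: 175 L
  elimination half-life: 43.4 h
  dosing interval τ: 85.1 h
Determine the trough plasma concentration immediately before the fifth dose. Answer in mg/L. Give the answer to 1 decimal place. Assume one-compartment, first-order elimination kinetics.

3.3 mg/L

C₀ per dose = Dose / Vd = 1680 / 175 = 9.600 mg/L
k = ln2 / t½ = 0.693147 / 43.4 = 0.01597 h⁻¹
Fraction remaining after one interval: r = e^(−kτ) = e^(−0.01597 × 85.1) = 0.2569
Before dose 5, 4 doses have been given (aged 1τ, 2τ, 3τ, 4τ).
C_trough = C₀ × (r + r² + … + r^4) = C₀ × r(1−r^4)/(1−r)
        = 9.600 × 0.2569 × (1 − 0.004356) / (1 − 0.2569) = 3.304 mg/L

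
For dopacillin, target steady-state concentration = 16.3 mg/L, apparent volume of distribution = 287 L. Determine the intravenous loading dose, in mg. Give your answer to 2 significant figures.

4700 mg

LD = Css × Vd = 16.3 × 287 = 4678 mg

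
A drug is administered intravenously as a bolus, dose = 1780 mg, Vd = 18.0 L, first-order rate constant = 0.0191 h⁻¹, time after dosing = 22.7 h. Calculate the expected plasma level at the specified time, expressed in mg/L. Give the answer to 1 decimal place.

C₀ = Dose / Vd = 1780 / 18.0 = 98.89 mg/L
C = C₀ · e^(−k·t) = 98.89 × e^(−0.01910 × 22.7)
  = 98.89 × 0.6482 = 64.10 mg/L

64.1 mg/L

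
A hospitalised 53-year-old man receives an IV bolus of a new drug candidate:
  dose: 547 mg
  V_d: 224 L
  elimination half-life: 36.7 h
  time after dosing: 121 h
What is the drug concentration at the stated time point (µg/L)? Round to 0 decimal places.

248 µg/L

C₀ = Dose / Vd = 547.0 / 224 = 2.442 mg/L
k = ln2 / t½ = 0.693147 / 36.7 = 0.01889 h⁻¹
C = C₀ · e^(−k·t) = 2.442 × e^(−0.01889 × 121)
  = 2.442 × 0.1017 = 0.2484 mg/L
Convert: 0.2484 mg/L × 1000 = 248.4 µg/L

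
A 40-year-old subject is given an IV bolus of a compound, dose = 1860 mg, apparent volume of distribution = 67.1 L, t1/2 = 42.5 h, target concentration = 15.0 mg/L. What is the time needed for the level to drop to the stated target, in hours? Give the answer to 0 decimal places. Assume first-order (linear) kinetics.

38 h

C₀ = Dose / Vd = 1860 / 67.1 = 27.72 mg/L
k = ln2 / t½ = 0.693147 / 42.5 = 0.01631 h⁻¹
t = ln(C₀ / C) / k = ln(27.72 / 15.0) / 0.01631
  = ln(1.848) / 0.01631 = 0.6141 / 0.01631 = 37.65 h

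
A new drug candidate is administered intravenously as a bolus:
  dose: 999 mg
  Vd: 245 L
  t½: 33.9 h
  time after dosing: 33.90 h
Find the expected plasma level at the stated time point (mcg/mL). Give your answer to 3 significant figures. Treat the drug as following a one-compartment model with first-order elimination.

C₀ = Dose / Vd = 999.0 / 245 = 4.078 mg/L
k = ln2 / t½ = 0.693147 / 33.9 = 0.02045 h⁻¹
t / t½ = 33.90 / 33.9 = 1 half-lives
C = C₀ × (1/2)^1 = 4.078 × 0.5000 = 2.039 mg/L
(2.039 mg/L = 2.039 mcg/mL)

2.04 mcg/mL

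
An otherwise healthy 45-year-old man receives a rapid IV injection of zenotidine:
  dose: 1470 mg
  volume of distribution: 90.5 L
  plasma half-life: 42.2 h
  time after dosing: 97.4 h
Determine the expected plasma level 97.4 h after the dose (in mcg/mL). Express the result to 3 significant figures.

C₀ = Dose / Vd = 1470 / 90.5 = 16.24 mg/L
k = ln2 / t½ = 0.693147 / 42.2 = 0.01643 h⁻¹
C = C₀ · e^(−k·t) = 16.24 × e^(−0.01643 × 97.4)
  = 16.24 × 0.2018 = 3.277 mg/L
(3.277 mg/L = 3.277 mcg/mL)

3.28 mcg/mL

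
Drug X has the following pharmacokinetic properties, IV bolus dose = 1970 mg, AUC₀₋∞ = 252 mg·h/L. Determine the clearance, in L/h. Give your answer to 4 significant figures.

CL = Dose / AUC = 1970 / 252 = 7.817 L/h

7.817 L/h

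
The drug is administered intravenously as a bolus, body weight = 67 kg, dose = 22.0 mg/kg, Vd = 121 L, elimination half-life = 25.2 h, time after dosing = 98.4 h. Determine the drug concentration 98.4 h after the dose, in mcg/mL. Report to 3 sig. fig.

Total dose = 22.0 × 67 = 1474 mg
C₀ = Dose / Vd = 1474 / 121 = 12.18 mg/L
k = ln2 / t½ = 0.693147 / 25.2 = 0.02751 h⁻¹
C = C₀ · e^(−k·t) = 12.18 × e^(−0.02751 × 98.4)
  = 12.18 × 0.06674 = 0.8129 mg/L
(0.8129 mg/L = 0.8129 mcg/mL)

0.813 mcg/mL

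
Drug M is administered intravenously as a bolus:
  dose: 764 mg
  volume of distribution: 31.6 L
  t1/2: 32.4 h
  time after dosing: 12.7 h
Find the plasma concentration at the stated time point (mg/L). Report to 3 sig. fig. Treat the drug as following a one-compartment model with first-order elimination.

18.4 mg/L

C₀ = Dose / Vd = 764.0 / 31.6 = 24.18 mg/L
k = ln2 / t½ = 0.693147 / 32.4 = 0.02139 h⁻¹
C = C₀ · e^(−k·t) = 24.18 × e^(−0.02139 × 12.7)
  = 24.18 × 0.7621 = 18.43 mg/L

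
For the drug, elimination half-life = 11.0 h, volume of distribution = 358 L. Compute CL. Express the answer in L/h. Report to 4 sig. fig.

k = ln2 / t½ = 0.693147 / 11.0 = 0.06301 h⁻¹
CL = k × Vd = 0.06301 × 358 = 22.56 L/h

22.56 L/h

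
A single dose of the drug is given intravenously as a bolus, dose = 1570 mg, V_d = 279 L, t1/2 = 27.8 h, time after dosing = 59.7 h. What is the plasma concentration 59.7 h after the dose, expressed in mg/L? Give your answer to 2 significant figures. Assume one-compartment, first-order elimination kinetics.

C₀ = Dose / Vd = 1570 / 279 = 5.627 mg/L
k = ln2 / t½ = 0.693147 / 27.8 = 0.02493 h⁻¹
C = C₀ · e^(−k·t) = 5.627 × e^(−0.02493 × 59.7)
  = 5.627 × 0.2258 = 1.271 mg/L

1.3 mg/L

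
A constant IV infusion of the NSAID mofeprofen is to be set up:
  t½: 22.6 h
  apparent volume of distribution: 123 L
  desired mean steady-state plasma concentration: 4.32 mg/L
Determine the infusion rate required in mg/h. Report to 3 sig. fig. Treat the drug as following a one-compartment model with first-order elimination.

k = ln2 / t½ = 0.693147 / 22.6 = 0.03067 h⁻¹
CL = k × Vd = 0.03067 × 123 = 3.772 L/h
At steady state, infusion rate R₀ = Css × CL = 4.32 × 3.772 = 16.30 mg/h

16.3 mg/h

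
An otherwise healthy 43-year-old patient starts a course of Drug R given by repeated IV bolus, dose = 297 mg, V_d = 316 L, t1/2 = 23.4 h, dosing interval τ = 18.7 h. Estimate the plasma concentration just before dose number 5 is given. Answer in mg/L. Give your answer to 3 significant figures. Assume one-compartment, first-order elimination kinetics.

1.13 mg/L

C₀ per dose = Dose / Vd = 297 / 316 = 0.9399 mg/L
k = ln2 / t½ = 0.693147 / 23.4 = 0.02962 h⁻¹
Fraction remaining after one interval: r = e^(−kτ) = e^(−0.02962 × 18.7) = 0.5747
Before dose 5, 4 doses have been given (aged 1τ, 2τ, 3τ, 4τ).
C_trough = C₀ × (r + r² + … + r^4) = C₀ × r(1−r^4)/(1−r)
        = 0.9399 × 0.5747 × (1 − 0.1091) / (1 − 0.5747) = 1.132 mg/L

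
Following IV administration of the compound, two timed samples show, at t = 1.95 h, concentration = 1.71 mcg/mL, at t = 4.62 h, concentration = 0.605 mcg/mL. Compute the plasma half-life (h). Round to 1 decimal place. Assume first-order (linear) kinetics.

1.8 h

k = ln(C₁/C₂) / (t₂ − t₁) = ln(1.71/0.605) / (4.62 − 1.95)
  = 1.039 / 2.670 = 0.3891 h⁻¹
t½ = ln2 / k = 0.693147 / 0.3891 = 1.781 h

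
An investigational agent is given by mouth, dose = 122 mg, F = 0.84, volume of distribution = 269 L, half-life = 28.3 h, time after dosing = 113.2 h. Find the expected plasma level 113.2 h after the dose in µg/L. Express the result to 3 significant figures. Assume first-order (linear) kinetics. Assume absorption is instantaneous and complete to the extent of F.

23.8 µg/L

Amount reaching circulation = F × Dose = 0.84 × 122.0 = 102.5 mg
C₀ = F·Dose / Vd = 102.5 / 269 = 0.3810 mg/L
k = ln2 / t½ = 0.693147 / 28.3 = 0.02449 h⁻¹
t / t½ = 113.2 / 28.3 = 4 half-lives
C = C₀ × (1/2)^4 = 0.3810 × 0.06250 = 0.02381 mg/L
Convert: 0.02381 mg/L × 1000 = 23.81 µg/L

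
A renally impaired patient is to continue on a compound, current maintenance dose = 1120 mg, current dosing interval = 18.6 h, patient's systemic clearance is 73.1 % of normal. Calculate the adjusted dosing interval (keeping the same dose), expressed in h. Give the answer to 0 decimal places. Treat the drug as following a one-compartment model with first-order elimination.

To keep the same average steady-state level, dosing rate must scale with clearance.
CL ratio = 73.1 / 100 = 0.7310
New interval (same dose) = 18.6 / 0.7310 = 25.44 h

25 h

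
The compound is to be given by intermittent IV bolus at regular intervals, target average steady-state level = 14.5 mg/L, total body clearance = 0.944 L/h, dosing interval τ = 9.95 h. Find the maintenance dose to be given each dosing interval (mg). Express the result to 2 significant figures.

140 mg

At steady state, Dose/τ = Css × CL.
Dose = Css × CL × τ = 14.5 × 0.9440 × 9.95 = 136.2 mg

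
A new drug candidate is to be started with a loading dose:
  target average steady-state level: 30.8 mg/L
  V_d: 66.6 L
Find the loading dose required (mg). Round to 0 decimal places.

LD = Css × Vd = 30.8 × 66.6 = 2051 mg

2051 mg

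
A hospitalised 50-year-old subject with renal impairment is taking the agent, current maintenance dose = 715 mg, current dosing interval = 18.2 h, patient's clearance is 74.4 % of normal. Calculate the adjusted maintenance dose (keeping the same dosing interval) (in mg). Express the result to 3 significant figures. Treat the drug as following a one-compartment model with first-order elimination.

To keep the same average steady-state level, dosing rate must scale with clearance.
CL ratio = 74.4 / 100 = 0.7440
New dose (same interval) = 715 × 0.7440 = 532.0 mg

532 mg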